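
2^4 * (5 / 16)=5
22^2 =484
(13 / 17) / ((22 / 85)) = 65 / 22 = 2.95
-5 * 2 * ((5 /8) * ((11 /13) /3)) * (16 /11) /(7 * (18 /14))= -100 /351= -0.28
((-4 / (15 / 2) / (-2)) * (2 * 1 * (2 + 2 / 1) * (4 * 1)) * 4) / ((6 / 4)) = 1024 / 45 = 22.76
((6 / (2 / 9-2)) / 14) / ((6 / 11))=-0.44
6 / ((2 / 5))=15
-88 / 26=-44 / 13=-3.38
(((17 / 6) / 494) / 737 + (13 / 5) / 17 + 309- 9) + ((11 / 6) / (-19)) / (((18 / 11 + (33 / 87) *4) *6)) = 300.15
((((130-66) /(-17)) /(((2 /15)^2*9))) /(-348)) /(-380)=-5 /28101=-0.00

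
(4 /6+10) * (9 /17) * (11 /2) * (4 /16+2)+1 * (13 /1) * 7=2735 /17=160.88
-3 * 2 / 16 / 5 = -3 / 40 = -0.08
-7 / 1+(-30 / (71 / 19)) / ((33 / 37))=-12497 / 781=-16.00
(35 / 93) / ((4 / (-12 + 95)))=2905 / 372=7.81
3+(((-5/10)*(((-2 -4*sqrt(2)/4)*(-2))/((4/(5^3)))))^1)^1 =-119/2 -125*sqrt(2)/4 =-103.69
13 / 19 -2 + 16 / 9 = 79 / 171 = 0.46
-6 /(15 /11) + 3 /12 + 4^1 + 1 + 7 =157 /20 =7.85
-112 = -112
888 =888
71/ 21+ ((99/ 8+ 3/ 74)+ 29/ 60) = 168659/ 10360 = 16.28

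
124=124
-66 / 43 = -1.53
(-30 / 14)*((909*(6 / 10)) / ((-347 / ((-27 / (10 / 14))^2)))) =4812.41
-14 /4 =-7 /2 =-3.50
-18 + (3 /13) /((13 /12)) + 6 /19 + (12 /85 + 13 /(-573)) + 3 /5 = -2619984766 /156391755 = -16.75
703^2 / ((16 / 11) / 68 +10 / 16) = 739336664 / 967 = 764567.39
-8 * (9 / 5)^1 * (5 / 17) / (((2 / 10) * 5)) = -72 / 17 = -4.24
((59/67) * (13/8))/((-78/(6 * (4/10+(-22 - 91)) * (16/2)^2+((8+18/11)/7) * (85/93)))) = 45669122929/57574440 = 793.22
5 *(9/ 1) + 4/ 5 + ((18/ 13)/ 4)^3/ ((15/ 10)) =2013667/ 43940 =45.83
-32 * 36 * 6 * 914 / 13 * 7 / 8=-5527872 / 13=-425220.92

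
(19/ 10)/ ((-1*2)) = -19/ 20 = -0.95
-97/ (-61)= 97/ 61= 1.59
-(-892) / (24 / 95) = 21185 / 6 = 3530.83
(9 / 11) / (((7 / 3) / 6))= 162 / 77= 2.10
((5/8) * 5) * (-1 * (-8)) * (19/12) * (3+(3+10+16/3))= 7600/9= 844.44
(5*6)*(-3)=-90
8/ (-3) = -8/ 3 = -2.67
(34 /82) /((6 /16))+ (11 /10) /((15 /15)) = 2713 /1230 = 2.21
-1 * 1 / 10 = -1 / 10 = -0.10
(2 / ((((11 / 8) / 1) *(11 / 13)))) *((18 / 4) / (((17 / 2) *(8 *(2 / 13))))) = 1521 / 2057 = 0.74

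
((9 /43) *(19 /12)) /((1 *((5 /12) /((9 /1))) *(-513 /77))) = -231 /215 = -1.07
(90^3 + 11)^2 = 531457038121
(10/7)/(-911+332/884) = -0.00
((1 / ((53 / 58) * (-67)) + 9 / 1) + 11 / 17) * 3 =28.89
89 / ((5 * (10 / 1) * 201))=89 / 10050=0.01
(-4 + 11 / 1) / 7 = 1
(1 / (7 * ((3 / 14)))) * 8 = 16 / 3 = 5.33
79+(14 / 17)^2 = 23027 / 289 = 79.68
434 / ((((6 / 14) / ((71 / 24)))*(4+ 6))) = 107849 / 360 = 299.58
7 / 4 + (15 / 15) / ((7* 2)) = 51 / 28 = 1.82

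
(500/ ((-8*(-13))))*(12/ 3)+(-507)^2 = 3341887/ 13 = 257068.23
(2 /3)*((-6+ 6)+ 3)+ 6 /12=5 /2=2.50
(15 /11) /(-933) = -5 /3421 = -0.00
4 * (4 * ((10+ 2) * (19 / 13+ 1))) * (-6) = -36864 / 13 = -2835.69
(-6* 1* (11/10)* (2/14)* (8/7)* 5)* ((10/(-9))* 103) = 90640/147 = 616.60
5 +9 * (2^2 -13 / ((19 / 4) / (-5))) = 3119 / 19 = 164.16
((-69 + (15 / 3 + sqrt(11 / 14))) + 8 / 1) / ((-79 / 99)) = 69.07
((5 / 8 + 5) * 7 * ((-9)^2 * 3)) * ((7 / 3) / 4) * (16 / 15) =11907 / 2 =5953.50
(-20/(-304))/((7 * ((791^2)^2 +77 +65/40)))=10/416531223525361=0.00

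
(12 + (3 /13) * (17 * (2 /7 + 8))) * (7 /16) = 2025 /104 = 19.47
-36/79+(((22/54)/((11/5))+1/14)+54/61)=1249903/1821582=0.69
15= 15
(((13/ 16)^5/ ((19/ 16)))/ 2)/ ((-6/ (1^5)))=-371293/ 14942208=-0.02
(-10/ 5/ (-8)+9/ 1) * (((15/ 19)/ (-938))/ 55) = -111/ 784168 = -0.00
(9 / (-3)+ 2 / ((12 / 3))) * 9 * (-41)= 922.50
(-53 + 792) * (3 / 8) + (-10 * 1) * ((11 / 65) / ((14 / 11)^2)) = 276.08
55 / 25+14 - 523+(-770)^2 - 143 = 2961251 / 5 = 592250.20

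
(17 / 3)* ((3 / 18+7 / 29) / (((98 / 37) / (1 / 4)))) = 44659 / 204624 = 0.22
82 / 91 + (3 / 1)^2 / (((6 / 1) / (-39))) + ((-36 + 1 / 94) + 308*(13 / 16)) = 2680169 / 17108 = 156.66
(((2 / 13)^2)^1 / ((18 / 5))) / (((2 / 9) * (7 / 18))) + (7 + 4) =13103 / 1183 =11.08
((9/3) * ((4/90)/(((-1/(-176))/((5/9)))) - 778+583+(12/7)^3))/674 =-5156981/6241914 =-0.83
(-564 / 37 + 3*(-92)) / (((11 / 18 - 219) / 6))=8.00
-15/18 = -5/6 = -0.83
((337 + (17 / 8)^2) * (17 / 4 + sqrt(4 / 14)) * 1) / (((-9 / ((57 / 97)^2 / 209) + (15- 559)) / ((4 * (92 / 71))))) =-162375653 / 129316560- 9551509 * sqrt(14) / 226303980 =-1.41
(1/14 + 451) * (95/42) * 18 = 1799775/98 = 18365.05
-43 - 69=-112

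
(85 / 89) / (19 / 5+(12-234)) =-0.00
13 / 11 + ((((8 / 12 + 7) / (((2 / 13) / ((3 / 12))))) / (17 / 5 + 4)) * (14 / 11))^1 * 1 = 16237 / 4884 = 3.32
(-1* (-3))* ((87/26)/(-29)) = -9/26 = -0.35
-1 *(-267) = 267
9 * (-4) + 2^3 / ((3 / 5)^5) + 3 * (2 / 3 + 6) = 21112 / 243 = 86.88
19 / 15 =1.27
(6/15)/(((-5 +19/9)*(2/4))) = -18/65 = -0.28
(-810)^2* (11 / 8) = 1804275 / 2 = 902137.50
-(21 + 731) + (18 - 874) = -1608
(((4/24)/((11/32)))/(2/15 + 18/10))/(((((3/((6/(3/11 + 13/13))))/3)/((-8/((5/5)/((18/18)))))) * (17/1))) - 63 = -219333/3451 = -63.56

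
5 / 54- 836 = -45139 / 54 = -835.91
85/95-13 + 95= 1575/19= 82.89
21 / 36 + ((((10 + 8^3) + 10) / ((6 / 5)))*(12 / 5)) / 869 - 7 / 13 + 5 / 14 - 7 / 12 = 164971 / 158158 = 1.04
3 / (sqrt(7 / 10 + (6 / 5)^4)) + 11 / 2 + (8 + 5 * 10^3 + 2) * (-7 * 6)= -420829 / 2 + 75 * sqrt(6934) / 3467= -210412.70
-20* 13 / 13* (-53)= 1060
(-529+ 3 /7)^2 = 13690000 /49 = 279387.76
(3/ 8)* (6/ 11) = 9/ 44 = 0.20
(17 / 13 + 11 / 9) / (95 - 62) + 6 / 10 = 0.68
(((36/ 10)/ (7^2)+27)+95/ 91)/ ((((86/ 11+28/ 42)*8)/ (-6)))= -4432923/ 1783600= -2.49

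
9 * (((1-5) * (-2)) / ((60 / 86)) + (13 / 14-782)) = -484851 / 70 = -6926.44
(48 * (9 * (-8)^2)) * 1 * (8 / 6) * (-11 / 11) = -36864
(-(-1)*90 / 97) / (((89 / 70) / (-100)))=-630000 / 8633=-72.98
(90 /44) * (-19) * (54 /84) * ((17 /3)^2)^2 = -7934495 /308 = -25761.35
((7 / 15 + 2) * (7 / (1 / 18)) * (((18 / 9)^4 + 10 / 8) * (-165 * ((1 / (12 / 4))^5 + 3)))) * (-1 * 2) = 47834710 / 9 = 5314967.78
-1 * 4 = -4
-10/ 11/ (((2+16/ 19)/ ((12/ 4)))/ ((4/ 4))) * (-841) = 79895/ 99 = 807.02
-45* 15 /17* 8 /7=-5400 /119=-45.38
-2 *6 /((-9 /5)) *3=20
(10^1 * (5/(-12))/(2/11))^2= 75625/144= 525.17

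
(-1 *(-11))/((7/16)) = 176/7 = 25.14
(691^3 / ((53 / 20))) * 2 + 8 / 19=250753922384 / 1007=249010846.46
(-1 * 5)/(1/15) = -75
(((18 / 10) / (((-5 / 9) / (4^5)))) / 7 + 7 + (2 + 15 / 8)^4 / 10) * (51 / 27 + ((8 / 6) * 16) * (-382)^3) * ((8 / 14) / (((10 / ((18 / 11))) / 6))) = 2922368383447851903 / 9856000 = 296506532411.51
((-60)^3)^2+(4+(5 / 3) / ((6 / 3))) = 279936000029 / 6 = 46656000004.83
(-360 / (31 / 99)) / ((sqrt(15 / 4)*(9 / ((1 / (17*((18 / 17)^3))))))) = -6358*sqrt(15) / 7533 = -3.27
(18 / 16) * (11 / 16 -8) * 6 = -3159 / 64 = -49.36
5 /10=1 /2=0.50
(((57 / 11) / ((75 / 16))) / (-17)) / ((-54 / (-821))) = -124792 / 126225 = -0.99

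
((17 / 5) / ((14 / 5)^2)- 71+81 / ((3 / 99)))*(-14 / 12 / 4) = -510077 / 672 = -759.04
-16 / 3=-5.33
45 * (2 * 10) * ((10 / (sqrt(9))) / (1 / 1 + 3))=750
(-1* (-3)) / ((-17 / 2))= -0.35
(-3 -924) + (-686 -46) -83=-1742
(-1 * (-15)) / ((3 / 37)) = 185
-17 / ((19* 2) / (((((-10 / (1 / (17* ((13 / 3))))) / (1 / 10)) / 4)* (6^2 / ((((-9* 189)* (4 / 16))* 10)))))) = -75140 / 10773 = -6.97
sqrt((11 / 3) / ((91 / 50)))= 5 * sqrt(6006) / 273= 1.42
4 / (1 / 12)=48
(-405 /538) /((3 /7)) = -945 /538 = -1.76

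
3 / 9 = 1 / 3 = 0.33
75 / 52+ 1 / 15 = 1177 / 780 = 1.51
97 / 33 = 2.94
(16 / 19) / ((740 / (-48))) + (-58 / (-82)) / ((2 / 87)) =30.71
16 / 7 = 2.29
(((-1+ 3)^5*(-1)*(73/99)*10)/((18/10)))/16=-8.19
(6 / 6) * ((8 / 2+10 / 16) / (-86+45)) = -37 / 328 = -0.11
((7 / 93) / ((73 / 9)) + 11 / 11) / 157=2284 / 355291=0.01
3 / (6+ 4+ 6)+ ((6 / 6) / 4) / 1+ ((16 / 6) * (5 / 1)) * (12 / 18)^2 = 2749 / 432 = 6.36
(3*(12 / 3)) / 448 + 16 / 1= 1795 / 112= 16.03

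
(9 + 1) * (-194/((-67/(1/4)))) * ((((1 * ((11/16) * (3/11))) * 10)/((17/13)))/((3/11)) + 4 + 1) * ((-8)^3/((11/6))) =-259804800/12529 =-20736.28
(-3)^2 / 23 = 9 / 23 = 0.39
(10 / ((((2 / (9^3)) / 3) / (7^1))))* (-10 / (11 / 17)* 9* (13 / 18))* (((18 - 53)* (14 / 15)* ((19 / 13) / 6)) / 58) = 673043175 / 638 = 1054926.61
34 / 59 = 0.58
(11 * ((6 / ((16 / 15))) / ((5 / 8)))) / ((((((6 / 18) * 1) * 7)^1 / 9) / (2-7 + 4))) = -2673 / 7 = -381.86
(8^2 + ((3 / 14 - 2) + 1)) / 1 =885 / 14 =63.21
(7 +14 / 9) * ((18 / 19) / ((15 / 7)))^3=633864 / 857375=0.74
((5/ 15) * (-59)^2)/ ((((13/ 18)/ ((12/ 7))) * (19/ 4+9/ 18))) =524.61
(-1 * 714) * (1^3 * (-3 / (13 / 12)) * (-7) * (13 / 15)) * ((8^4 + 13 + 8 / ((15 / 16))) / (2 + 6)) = -6173829.48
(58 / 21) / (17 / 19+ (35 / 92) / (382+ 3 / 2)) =38880764 / 12609639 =3.08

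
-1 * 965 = -965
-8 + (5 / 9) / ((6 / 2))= -211 / 27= -7.81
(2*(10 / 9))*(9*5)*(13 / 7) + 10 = 1370 / 7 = 195.71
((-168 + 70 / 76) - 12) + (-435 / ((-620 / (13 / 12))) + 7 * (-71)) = -6364205 / 9424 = -675.32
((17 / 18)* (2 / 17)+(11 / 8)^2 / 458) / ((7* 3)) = 0.01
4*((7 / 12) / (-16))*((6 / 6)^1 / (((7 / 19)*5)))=-19 / 240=-0.08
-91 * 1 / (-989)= 91 / 989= 0.09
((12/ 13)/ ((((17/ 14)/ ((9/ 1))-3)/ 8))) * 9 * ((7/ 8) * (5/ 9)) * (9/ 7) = -68040/ 4693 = -14.50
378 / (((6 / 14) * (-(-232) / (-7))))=-3087 / 116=-26.61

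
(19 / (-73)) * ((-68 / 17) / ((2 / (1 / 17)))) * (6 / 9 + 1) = 190 / 3723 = 0.05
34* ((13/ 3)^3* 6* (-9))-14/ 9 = -1344578/ 9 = -149397.56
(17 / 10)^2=289 / 100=2.89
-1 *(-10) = 10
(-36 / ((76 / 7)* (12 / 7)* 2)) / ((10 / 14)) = -1029 / 760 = -1.35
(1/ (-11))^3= -0.00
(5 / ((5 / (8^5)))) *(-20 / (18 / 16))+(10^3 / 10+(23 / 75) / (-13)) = -1703643569 / 2925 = -582442.25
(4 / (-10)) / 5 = -2 / 25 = -0.08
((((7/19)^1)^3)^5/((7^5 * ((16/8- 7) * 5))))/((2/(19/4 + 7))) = -13276336703/3036225405974959659800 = -0.00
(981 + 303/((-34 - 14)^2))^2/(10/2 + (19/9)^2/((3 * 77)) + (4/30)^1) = 5902029576976995/31591890944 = 186821.03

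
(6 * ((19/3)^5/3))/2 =2476099/243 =10189.71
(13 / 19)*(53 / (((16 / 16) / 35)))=24115 / 19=1269.21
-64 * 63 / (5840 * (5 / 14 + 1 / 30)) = -5292 / 2993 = -1.77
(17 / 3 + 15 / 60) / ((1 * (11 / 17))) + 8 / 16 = 1273 / 132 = 9.64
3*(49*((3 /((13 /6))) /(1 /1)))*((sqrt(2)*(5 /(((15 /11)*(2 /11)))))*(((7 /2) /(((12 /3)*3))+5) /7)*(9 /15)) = 968121*sqrt(2) /520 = 2632.94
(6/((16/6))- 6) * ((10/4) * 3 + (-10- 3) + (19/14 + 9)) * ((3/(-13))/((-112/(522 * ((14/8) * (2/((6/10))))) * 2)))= -332775/5824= -57.14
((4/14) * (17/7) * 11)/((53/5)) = 1870/2597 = 0.72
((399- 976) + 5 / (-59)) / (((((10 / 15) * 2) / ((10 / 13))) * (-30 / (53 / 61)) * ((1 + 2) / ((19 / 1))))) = 8571584 / 140361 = 61.07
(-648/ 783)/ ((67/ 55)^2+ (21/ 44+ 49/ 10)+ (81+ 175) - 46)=-290400/ 76096609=-0.00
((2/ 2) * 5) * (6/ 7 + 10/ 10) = 65/ 7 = 9.29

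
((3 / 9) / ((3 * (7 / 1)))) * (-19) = -19 / 63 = -0.30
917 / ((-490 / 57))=-7467 / 70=-106.67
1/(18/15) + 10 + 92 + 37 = 839/6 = 139.83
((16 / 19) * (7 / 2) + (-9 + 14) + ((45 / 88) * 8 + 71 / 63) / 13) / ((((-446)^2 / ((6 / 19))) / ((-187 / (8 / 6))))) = -24294071 / 13069179032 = -0.00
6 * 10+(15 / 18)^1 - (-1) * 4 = 64.83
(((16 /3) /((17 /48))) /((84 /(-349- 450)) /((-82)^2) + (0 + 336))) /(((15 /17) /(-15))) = -343838464 /451287963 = -0.76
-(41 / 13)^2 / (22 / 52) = -23.51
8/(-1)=-8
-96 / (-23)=96 / 23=4.17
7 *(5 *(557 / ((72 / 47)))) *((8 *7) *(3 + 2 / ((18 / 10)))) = 237312635 / 81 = 2929785.62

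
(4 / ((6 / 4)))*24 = 64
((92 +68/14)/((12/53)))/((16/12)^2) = 53901/224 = 240.63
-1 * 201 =-201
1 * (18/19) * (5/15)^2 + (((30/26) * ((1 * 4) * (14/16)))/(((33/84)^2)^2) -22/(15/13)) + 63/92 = 754894668871/4990531260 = 151.27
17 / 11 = 1.55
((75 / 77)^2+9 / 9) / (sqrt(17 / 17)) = 11554 / 5929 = 1.95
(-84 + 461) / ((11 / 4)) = 1508 / 11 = 137.09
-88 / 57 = -1.54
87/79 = 1.10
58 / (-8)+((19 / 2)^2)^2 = 8137.81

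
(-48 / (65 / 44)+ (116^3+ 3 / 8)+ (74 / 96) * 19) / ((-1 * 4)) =-4869941009 / 12480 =-390219.63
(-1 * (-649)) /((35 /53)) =34397 /35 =982.77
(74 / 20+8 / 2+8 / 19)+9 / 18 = 819 / 95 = 8.62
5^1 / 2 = 5 / 2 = 2.50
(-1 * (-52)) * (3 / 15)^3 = 52 / 125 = 0.42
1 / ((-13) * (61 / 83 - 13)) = 83 / 13234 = 0.01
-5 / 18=-0.28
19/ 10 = 1.90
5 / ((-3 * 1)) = -5 / 3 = -1.67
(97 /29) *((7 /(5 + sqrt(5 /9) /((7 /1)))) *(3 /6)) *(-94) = -14073633 /63916 + 670173 *sqrt(5) /319580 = -215.50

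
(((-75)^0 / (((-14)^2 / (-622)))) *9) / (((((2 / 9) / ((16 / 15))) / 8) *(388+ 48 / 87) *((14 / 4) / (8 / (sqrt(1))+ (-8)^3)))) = 31169664 / 76685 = 406.46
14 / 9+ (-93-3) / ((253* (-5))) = 18574 / 11385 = 1.63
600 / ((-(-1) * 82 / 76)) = 22800 / 41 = 556.10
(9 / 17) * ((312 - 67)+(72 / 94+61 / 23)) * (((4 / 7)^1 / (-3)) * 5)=-16112400 / 128639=-125.25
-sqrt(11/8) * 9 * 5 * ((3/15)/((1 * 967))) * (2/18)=-0.00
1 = 1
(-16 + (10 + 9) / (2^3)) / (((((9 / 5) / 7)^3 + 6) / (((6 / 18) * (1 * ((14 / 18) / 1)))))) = -32713625 / 55723464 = -0.59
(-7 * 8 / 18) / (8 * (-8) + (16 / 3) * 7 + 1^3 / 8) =32 / 273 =0.12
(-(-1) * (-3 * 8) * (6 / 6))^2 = 576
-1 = -1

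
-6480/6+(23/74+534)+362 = -13593/74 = -183.69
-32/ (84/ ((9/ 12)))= -2/ 7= -0.29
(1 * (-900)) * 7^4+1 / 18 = -38896199 / 18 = -2160899.94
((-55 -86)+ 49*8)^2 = 63001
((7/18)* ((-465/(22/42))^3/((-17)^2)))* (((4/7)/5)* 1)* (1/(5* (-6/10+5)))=-20692083825/4231249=-4890.30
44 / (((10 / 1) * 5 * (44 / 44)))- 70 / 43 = -804 / 1075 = -0.75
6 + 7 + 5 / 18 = 239 / 18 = 13.28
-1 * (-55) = 55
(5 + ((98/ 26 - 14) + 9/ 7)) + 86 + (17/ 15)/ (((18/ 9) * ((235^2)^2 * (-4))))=2732743352023453/ 33303822825000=82.05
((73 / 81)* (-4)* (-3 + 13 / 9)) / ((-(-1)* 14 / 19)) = 5548 / 729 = 7.61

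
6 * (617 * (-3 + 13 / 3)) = 4936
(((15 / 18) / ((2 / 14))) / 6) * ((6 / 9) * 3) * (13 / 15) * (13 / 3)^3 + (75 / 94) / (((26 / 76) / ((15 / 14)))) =435335077 / 3117933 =139.62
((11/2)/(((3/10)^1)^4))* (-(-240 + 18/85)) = 74734000/459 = 162819.17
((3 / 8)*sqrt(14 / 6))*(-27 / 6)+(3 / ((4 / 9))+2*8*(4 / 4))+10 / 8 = 24 - 9*sqrt(21) / 16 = 21.42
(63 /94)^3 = 250047 /830584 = 0.30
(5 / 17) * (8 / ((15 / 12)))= 1.88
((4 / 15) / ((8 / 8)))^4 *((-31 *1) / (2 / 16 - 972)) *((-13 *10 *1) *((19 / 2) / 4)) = -3920384 / 78721875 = -0.05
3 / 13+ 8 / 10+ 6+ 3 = 652 / 65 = 10.03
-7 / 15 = -0.47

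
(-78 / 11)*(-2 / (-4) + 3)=-273 / 11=-24.82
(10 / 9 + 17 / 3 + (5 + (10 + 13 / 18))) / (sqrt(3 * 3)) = 15 / 2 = 7.50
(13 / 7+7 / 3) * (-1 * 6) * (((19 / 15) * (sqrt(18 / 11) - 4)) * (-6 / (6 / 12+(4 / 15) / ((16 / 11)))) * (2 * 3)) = -4565.02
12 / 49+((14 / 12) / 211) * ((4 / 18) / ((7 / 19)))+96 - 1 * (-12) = 30217819 / 279153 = 108.25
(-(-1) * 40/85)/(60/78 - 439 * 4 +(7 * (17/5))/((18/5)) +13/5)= -9360/34728331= -0.00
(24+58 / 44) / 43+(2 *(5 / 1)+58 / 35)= 405463 / 33110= 12.25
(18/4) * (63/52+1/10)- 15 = -4731/520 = -9.10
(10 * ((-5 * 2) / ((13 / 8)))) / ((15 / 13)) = -160 / 3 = -53.33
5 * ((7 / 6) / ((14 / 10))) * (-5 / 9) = -125 / 54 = -2.31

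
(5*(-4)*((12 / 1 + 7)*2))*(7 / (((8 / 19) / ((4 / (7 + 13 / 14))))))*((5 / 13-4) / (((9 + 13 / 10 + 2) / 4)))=1330212800 / 177489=7494.62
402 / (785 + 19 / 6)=2412 / 4729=0.51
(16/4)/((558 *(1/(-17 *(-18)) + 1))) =68/9517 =0.01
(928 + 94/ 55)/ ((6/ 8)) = 204536/ 165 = 1239.61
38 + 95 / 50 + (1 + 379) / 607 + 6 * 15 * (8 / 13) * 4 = 262.06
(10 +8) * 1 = 18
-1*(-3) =3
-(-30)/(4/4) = 30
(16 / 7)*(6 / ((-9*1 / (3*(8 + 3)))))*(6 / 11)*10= -1920 / 7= -274.29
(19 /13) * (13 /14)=19 /14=1.36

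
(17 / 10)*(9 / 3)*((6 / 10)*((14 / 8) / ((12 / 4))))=357 / 200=1.78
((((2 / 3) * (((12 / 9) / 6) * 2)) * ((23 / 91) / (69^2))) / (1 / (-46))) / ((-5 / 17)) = 272 / 110565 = 0.00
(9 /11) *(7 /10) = 63 /110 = 0.57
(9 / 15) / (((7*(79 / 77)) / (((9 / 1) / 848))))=297 / 334960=0.00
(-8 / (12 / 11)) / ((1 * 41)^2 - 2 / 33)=-242 / 55471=-0.00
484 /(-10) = -242 /5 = -48.40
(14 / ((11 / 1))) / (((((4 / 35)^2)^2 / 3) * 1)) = 22381.48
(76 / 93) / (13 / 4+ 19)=304 / 8277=0.04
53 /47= 1.13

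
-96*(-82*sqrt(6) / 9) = 2624*sqrt(6) / 3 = 2142.49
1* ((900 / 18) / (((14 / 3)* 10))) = 15 / 14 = 1.07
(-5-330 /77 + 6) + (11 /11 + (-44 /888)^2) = -787697 /344988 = -2.28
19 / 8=2.38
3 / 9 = 1 / 3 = 0.33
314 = 314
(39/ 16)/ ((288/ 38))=247/ 768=0.32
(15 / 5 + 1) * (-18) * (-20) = 1440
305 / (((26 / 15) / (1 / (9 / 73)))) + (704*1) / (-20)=542897 / 390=1392.04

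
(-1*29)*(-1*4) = 116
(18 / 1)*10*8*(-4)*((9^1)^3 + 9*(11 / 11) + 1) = -4256640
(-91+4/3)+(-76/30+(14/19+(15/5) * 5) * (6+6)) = 9181/95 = 96.64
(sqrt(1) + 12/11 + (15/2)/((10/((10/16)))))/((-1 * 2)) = -901/704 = -1.28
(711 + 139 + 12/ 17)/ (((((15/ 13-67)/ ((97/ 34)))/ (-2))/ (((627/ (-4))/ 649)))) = -519742587/ 29191312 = -17.80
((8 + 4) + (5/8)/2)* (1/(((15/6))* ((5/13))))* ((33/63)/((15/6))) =28171/10500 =2.68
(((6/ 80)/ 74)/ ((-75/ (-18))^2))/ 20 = 27/ 9250000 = 0.00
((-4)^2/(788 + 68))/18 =1/963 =0.00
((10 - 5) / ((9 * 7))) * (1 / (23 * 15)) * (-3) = -1 / 1449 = -0.00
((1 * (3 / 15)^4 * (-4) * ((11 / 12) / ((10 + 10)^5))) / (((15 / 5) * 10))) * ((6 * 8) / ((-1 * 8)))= 11 / 30000000000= 0.00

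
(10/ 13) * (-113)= -1130/ 13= -86.92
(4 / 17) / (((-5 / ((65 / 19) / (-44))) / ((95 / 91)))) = 5 / 1309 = 0.00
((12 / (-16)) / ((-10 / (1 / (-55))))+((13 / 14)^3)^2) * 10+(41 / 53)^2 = 4068729482731 / 581637832160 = 7.00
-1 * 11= -11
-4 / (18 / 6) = -4 / 3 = -1.33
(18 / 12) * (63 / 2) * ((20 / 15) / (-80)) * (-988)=15561 / 20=778.05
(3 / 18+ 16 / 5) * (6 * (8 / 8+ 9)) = 202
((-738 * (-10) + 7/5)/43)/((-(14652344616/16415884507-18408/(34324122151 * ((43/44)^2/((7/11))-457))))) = -2934282818919620465/15257188885970136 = -192.32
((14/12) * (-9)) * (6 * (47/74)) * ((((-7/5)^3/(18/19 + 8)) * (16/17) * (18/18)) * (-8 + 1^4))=-540311436/6683125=-80.85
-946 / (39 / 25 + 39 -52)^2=-7.23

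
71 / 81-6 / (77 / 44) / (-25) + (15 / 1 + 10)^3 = 221498744 / 14175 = 15626.01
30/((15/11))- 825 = -803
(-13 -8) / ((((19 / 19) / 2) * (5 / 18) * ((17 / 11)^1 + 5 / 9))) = -18711 / 260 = -71.97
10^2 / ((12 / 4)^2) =100 / 9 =11.11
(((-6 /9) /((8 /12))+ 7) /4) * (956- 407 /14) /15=12977 /140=92.69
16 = 16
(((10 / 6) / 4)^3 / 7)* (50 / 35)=625 / 42336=0.01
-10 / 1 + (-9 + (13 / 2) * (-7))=-129 / 2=-64.50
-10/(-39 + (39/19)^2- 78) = 1805/20358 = 0.09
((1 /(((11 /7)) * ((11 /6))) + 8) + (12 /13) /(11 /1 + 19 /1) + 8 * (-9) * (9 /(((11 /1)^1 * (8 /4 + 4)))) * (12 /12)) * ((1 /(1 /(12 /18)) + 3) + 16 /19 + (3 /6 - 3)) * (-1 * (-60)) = -5188224 /29887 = -173.59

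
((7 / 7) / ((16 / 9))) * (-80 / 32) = -1.41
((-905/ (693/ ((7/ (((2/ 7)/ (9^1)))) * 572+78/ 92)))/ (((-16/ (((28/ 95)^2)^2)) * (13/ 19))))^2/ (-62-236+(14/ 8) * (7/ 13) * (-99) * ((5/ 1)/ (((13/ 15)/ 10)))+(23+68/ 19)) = -73808025719695832469632/ 32367954314893831486875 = -2.28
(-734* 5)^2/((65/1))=2693780/13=207213.85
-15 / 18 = -5 / 6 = -0.83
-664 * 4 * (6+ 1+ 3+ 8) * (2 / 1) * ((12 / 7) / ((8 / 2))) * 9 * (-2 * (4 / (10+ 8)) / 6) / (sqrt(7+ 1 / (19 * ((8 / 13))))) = 127488 * sqrt(40926) / 2513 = 10263.05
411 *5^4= 256875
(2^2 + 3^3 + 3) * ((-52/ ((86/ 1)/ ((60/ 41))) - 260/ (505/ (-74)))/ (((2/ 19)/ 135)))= 1622723.21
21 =21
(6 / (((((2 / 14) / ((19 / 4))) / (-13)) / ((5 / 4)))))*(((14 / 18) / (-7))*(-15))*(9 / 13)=-29925 / 8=-3740.62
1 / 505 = 0.00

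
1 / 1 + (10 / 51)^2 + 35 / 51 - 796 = -2065910 / 2601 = -794.28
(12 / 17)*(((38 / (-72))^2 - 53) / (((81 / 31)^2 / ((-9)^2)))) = -65662247 / 148716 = -441.53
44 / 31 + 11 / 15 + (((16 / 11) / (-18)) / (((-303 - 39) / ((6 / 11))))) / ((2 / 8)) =20716651 / 9621315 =2.15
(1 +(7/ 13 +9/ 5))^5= 481170140857/ 1160290625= 414.70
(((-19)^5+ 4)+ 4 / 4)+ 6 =-2476088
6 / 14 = 3 / 7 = 0.43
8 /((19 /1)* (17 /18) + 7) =144 /449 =0.32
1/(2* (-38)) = -0.01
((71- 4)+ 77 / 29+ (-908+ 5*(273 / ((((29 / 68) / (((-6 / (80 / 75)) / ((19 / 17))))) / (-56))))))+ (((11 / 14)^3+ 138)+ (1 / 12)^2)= 24531301442171 / 27214992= 901389.26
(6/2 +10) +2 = 15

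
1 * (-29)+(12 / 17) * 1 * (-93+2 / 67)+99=4982 / 1139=4.37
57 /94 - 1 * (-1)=151 /94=1.61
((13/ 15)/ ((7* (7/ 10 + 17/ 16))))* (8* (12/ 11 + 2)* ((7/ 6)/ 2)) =1.01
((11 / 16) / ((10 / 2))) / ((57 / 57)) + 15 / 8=161 / 80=2.01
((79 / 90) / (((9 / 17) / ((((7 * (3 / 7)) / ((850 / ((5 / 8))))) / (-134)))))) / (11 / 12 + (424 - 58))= -79 / 1062003600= -0.00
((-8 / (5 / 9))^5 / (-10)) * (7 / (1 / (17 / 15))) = 38375866368 / 78125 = 491211.09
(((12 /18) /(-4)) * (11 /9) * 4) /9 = -0.09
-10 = -10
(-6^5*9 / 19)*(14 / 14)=-69984 / 19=-3683.37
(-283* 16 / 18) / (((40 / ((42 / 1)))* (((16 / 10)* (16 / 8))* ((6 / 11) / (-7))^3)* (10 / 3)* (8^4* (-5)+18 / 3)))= -2.56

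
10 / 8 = 5 / 4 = 1.25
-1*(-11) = 11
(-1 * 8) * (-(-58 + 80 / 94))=-21488 / 47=-457.19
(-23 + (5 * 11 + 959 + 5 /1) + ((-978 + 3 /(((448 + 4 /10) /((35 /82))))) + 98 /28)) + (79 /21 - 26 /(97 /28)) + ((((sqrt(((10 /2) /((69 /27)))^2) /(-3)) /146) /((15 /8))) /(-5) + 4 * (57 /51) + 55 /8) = 3111126827622763 /106890745778040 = 29.11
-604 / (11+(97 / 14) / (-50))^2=-295960000 / 57805609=-5.12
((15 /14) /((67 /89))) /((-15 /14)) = -89 /67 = -1.33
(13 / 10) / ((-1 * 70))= -13 / 700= -0.02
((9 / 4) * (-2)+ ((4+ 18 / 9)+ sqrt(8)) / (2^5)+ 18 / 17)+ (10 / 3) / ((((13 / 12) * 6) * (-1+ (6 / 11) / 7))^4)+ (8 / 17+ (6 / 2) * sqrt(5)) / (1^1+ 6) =-13199267743557001 / 4145672616186192+ sqrt(2) / 16+ 3 * sqrt(5) / 7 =-2.14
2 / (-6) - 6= -19 / 3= -6.33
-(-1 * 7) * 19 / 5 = 133 / 5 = 26.60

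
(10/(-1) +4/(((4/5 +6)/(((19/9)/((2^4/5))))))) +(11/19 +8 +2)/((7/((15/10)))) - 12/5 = -7932049/813960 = -9.75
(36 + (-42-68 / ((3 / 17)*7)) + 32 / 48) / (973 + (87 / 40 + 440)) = -0.04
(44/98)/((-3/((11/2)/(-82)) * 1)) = 121/12054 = 0.01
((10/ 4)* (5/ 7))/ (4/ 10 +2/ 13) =1625/ 504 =3.22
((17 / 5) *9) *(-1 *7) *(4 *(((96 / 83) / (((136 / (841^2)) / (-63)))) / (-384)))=-2807198289 / 3320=-845541.65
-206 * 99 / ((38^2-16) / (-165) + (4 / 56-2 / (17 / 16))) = 266957460 / 136993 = 1948.69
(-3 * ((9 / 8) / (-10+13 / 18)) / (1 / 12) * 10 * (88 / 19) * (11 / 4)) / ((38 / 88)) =77623920 / 60287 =1287.57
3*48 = 144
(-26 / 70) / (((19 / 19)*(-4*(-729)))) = -13 / 102060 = -0.00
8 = 8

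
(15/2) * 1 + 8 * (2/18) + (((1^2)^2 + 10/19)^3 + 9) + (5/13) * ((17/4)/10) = 135514615/6420024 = 21.11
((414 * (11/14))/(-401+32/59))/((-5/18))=2418174/826945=2.92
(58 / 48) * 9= 87 / 8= 10.88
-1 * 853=-853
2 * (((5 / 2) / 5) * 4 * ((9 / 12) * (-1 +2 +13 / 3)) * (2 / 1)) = 32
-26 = -26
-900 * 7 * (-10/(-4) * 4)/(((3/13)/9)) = -2457000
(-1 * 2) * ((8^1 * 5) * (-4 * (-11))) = -3520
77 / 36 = 2.14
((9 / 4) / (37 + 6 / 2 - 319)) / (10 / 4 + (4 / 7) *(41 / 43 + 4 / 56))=-2107 / 806186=-0.00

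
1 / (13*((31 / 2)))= 2 / 403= 0.00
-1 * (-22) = 22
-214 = -214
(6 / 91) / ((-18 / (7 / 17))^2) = 7 / 202878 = 0.00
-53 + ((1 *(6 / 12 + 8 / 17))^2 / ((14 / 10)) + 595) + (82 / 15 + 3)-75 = 476.14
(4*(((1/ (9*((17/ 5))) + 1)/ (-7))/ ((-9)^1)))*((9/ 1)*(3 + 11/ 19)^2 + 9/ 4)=2979406/ 386631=7.71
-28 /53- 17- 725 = -39354 /53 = -742.53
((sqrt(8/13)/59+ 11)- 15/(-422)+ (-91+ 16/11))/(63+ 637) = -364443/3249400+ sqrt(26)/268450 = -0.11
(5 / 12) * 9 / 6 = 5 / 8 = 0.62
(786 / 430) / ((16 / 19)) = 7467 / 3440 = 2.17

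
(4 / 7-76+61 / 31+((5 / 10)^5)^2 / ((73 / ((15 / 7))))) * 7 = -1191621167 / 2317312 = -514.23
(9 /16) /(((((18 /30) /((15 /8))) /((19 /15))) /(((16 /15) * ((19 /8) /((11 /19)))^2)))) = 2476099 /61952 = 39.97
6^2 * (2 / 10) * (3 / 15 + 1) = 216 / 25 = 8.64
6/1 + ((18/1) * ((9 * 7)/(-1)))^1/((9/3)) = -372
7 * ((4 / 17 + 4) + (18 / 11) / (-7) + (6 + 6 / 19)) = 256602 / 3553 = 72.22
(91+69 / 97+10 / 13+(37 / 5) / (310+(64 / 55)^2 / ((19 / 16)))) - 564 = -10632317874381 / 22550193146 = -471.50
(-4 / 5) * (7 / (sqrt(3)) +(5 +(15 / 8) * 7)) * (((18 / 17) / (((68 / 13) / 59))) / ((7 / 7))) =-200187 / 1156-32214 * sqrt(3) / 1445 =-211.79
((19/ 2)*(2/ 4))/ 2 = 19/ 8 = 2.38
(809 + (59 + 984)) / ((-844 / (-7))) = 3241 / 211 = 15.36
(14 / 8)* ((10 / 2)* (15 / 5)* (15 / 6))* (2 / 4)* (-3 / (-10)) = 315 / 32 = 9.84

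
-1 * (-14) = 14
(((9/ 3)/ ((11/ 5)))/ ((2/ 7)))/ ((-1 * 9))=-35/ 66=-0.53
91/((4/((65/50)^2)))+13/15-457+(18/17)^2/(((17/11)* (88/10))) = -2462022599/5895600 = -417.60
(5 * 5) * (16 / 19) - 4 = 324 / 19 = 17.05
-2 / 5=-0.40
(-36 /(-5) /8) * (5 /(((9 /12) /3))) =18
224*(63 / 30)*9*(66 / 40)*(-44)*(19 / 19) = -7683984 / 25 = -307359.36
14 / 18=7 / 9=0.78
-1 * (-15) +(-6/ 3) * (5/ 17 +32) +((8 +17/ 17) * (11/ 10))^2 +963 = 1719417/ 1700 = 1011.42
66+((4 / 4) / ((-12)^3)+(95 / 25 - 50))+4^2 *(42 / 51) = 4843499 / 146880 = 32.98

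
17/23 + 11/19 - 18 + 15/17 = -117375/7429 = -15.80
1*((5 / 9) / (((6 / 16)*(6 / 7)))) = 140 / 81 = 1.73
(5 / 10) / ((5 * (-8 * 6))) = -1 / 480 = -0.00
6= 6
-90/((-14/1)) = 45/7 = 6.43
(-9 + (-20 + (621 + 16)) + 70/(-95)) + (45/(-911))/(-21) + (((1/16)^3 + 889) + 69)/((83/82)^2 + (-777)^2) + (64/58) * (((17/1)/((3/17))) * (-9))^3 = -10503822108068002276995011857/14606240654195706880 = -719132482.94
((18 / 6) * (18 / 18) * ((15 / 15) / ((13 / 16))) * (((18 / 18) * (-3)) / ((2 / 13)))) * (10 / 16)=-45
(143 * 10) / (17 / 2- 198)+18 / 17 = -41798 / 6443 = -6.49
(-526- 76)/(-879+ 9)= 301/435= 0.69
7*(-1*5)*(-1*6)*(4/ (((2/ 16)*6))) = 1120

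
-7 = -7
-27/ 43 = -0.63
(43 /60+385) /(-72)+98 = 400217 /4320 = 92.64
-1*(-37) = 37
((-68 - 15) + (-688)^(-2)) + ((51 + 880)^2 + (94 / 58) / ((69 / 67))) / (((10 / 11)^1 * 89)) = 896063724001705 / 84297359616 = 10629.80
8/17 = 0.47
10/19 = 0.53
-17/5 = -3.40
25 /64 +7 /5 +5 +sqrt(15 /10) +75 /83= sqrt(6) /2 +204359 /26560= 8.92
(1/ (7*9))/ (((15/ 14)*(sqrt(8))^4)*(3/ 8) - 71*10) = -1/ 43110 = -0.00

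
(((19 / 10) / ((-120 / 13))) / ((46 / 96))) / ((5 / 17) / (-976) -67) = 315248 / 49169975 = 0.01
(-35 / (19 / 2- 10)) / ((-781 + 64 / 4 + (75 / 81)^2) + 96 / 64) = -102060 / 1111933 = -0.09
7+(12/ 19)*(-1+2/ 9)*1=371/ 57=6.51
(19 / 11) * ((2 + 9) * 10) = 190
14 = 14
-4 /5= -0.80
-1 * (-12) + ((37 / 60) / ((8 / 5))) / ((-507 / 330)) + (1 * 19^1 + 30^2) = 7550237 / 8112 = 930.75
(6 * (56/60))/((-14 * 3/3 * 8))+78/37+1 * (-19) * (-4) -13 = 48143/740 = 65.06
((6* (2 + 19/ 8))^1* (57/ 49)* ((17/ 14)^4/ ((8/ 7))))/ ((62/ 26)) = 928335915/ 38108672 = 24.36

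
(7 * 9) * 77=4851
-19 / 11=-1.73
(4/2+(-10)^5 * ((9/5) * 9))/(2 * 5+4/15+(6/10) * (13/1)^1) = -24299970/271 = -89667.79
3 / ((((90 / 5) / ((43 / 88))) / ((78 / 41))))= 559 / 3608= 0.15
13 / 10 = 1.30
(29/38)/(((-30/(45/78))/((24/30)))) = -0.01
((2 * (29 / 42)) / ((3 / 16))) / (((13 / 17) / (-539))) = -607376 / 117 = -5191.25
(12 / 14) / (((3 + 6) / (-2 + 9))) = 2 / 3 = 0.67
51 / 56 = 0.91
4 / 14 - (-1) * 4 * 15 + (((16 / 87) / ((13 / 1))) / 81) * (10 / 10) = 38659954 / 641277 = 60.29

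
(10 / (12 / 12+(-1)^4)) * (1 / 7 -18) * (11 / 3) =-6875 / 21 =-327.38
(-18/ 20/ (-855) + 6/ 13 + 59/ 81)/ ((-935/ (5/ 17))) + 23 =73141399547/ 3180112650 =23.00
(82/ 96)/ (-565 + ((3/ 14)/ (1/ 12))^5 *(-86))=-689087/ 8255942544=-0.00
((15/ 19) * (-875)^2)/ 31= 11484375/ 589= 19498.09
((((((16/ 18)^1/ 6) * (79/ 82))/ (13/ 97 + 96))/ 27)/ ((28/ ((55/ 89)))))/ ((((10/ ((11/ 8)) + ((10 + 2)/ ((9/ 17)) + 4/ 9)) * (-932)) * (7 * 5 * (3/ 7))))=-927223/ 324526941953625600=-0.00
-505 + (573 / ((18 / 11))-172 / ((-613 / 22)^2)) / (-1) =-1927571251 / 2254614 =-854.95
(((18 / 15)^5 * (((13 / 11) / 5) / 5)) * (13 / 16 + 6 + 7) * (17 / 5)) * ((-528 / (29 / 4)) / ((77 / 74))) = -337251403008 / 872265625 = -386.64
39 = 39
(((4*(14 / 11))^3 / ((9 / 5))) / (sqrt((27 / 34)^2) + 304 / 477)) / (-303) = -316460032 / 1872489399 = -0.17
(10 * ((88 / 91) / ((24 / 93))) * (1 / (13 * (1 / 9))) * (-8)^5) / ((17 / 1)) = -1005649920 / 20111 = -50004.97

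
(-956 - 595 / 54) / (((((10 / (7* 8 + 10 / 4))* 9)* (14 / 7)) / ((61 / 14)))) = -41409667 / 30240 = -1369.37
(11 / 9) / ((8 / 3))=11 / 24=0.46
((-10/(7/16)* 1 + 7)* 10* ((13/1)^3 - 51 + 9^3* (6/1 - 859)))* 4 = 2751428040/7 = 393061148.57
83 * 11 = 913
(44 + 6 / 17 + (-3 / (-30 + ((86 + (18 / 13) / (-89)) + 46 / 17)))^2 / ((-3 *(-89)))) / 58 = 1004775482726899 / 1313936879818400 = 0.76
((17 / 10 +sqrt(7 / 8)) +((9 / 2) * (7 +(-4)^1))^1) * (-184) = -13984 / 5 - 46 * sqrt(14) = -2968.92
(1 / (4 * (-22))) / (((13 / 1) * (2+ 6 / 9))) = -3 / 9152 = -0.00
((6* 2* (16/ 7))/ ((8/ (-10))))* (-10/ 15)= 160/ 7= 22.86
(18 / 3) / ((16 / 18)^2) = 243 / 32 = 7.59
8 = 8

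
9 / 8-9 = -63 / 8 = -7.88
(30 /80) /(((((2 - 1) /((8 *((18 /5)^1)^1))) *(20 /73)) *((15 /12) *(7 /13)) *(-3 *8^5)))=-8541 /14336000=-0.00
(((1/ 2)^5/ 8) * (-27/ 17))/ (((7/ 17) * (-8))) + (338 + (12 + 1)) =5031963/ 14336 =351.00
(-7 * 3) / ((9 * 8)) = -7 / 24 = -0.29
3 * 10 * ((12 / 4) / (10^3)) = 9 / 100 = 0.09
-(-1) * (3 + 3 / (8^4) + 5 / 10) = 14339 / 4096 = 3.50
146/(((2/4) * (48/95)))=577.92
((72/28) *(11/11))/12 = 3/14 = 0.21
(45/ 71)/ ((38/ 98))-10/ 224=1.59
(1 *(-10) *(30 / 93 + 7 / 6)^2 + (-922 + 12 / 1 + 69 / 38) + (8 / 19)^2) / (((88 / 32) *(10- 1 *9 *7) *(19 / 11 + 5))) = 5808615914 / 6122808729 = 0.95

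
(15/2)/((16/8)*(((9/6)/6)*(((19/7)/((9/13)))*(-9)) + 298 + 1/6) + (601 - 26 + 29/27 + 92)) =2835/471277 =0.01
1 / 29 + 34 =987 / 29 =34.03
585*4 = 2340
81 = 81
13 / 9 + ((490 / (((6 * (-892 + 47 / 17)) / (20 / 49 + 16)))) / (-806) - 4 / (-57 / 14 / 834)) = 285030056633 / 347252607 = 820.81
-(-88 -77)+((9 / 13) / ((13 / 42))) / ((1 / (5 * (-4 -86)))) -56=-151679 / 169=-897.51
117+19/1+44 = 180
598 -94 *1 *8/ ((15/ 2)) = 7466/ 15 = 497.73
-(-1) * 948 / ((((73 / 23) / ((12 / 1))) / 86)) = 22501728 / 73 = 308242.85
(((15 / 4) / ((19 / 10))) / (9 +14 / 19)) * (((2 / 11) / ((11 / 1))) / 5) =3 / 4477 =0.00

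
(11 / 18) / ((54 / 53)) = 583 / 972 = 0.60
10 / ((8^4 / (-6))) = -15 / 1024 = -0.01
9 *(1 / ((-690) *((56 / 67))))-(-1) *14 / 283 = 123437 / 3645040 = 0.03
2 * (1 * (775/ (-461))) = -1550/ 461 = -3.36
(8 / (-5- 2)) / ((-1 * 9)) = 8 / 63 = 0.13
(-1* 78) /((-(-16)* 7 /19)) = -741 /56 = -13.23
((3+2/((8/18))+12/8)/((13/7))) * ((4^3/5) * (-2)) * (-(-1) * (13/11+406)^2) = -161775460224/7865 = -20569034.99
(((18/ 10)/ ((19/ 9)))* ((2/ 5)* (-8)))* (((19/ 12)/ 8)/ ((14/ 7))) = -27/ 100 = -0.27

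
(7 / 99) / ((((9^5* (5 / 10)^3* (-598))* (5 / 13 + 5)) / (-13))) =26 / 672272865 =0.00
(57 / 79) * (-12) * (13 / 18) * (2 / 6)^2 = -494 / 711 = -0.69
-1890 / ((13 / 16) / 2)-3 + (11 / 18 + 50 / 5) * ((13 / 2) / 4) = -8682457 / 1872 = -4638.06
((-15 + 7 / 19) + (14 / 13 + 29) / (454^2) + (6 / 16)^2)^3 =-1644613056171582666191063098777 / 540487836678922285415661568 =-3042.83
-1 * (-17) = 17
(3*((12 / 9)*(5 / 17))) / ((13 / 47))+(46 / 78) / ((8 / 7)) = 25297 / 5304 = 4.77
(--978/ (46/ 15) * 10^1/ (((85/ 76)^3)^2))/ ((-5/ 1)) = -565381590441984/ 1734887771875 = -325.89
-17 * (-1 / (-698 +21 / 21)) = -1 / 41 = -0.02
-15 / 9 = -5 / 3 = -1.67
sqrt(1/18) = sqrt(2)/6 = 0.24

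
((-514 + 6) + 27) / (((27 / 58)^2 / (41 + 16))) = -30743596 / 243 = -126516.86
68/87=0.78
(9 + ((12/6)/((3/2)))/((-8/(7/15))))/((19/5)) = 803/342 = 2.35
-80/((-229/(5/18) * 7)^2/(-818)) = 409000/208138329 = 0.00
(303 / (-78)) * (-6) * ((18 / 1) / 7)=5454 / 91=59.93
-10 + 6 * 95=560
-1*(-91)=91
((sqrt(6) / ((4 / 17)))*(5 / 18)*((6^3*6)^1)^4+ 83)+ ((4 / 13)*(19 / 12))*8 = 3389 / 39+ 3330476974080*sqrt(6) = 8157969186671.41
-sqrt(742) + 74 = 46.76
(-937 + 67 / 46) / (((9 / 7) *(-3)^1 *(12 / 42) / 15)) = 3514525 / 276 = 12733.79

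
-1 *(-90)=90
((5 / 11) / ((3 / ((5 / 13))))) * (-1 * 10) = -0.58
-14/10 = -7/5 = -1.40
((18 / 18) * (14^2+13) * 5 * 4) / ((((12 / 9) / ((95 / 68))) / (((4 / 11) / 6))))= 9025 / 34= 265.44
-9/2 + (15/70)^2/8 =-4.49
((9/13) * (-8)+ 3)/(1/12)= -396/13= -30.46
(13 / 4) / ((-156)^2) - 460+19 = -3302207 / 7488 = -441.00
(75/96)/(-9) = -25/288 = -0.09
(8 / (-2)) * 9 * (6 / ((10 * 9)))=-12 / 5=-2.40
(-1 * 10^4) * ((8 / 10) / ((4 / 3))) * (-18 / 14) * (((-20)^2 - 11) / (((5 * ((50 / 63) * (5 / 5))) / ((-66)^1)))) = -49910256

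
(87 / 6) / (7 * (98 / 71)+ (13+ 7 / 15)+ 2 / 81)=833895 / 1331548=0.63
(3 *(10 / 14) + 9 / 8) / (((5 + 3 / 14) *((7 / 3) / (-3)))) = -1647 / 2044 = -0.81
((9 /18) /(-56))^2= 1 /12544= 0.00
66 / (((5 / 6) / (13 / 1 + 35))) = 19008 / 5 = 3801.60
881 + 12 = 893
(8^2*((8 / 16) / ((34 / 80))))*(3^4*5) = 30494.12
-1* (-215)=215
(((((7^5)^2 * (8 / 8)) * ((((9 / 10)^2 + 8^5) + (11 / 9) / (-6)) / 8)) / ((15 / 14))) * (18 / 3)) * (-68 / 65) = -2974055687627172547 / 438750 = -6778474501714.35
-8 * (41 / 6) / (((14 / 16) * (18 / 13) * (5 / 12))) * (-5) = 34112 / 63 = 541.46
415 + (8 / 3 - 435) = -52 / 3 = -17.33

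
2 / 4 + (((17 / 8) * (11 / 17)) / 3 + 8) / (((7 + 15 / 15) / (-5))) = -919 / 192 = -4.79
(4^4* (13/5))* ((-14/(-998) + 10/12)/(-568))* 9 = -1583088/177145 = -8.94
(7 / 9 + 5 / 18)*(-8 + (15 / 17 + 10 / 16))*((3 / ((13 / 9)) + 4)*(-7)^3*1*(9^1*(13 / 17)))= 98314.53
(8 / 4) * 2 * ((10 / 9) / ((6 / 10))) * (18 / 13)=400 / 39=10.26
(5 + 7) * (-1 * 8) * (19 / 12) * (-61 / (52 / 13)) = 2318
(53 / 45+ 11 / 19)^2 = 3.09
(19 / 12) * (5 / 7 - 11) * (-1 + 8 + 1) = -912 / 7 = -130.29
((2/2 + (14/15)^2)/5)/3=421/3375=0.12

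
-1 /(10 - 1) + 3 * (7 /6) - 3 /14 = 200 /63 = 3.17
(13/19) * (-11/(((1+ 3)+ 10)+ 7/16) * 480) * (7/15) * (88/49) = -585728/2793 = -209.71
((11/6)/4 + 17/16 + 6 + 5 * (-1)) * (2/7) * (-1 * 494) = -29887/84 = -355.80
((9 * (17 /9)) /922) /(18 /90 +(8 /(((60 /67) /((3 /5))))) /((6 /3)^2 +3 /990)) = 22457 /1874426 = 0.01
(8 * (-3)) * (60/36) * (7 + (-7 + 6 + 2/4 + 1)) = -300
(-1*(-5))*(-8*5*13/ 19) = -2600/ 19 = -136.84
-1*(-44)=44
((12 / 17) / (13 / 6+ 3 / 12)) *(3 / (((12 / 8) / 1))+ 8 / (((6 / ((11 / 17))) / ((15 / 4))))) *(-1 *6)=-76896 / 8381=-9.18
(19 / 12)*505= 9595 / 12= 799.58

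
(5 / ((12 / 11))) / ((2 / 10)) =22.92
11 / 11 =1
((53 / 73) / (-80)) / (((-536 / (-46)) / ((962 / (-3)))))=586339 / 2347680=0.25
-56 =-56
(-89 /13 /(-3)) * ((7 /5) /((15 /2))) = 1246 /2925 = 0.43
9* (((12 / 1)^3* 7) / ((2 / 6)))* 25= 8164800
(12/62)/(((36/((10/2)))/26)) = 65/93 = 0.70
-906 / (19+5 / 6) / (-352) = 1359 / 10472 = 0.13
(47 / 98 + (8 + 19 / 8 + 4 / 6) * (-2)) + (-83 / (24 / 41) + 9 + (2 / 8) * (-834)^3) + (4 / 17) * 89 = -966437000203 / 6664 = -145023559.45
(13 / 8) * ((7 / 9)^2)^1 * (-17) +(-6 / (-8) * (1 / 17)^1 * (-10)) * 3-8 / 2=-242737 / 11016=-22.03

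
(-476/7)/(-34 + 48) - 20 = -174/7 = -24.86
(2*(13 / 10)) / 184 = 0.01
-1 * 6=-6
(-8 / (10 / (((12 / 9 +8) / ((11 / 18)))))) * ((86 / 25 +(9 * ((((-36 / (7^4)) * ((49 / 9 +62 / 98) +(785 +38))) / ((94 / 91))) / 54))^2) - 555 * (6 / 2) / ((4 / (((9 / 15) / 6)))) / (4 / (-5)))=-267289929489640913 / 367707111184875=-726.91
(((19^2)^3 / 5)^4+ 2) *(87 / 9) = 47354708332621519237924187698653 / 625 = 75767533332194430780678700000.00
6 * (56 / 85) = 336 / 85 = 3.95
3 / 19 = 0.16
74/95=0.78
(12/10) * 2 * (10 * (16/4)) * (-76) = -7296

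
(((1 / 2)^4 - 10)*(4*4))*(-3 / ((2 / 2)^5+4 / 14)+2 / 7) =2279 / 7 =325.57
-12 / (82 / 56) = -336 / 41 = -8.20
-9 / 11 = -0.82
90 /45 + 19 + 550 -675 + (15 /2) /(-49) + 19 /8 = -39897 /392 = -101.78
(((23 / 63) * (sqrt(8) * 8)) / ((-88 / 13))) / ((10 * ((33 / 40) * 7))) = -2392 * sqrt(2) / 160083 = -0.02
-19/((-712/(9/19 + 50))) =959/712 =1.35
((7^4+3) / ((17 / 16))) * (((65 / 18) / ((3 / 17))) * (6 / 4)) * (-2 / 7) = -1250080 / 63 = -19842.54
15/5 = 3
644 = 644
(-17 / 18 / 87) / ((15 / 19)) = -323 / 23490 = -0.01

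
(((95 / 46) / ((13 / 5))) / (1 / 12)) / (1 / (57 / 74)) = 81225 / 11063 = 7.34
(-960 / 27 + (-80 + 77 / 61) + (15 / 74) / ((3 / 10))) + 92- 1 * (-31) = 190585 / 20313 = 9.38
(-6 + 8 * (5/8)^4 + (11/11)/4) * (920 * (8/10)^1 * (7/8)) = -373359/128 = -2916.87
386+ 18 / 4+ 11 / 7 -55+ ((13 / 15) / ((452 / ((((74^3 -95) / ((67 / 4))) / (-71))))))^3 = 91545198176057864476069 / 271814633220254986750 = 336.79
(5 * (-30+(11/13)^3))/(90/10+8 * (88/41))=-13238695/2357381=-5.62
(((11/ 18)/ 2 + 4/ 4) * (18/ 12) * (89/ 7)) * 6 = 4183/ 28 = 149.39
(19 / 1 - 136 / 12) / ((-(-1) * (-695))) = -23 / 2085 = -0.01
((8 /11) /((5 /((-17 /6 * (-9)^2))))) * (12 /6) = -3672 /55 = -66.76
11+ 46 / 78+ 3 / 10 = 4637 / 390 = 11.89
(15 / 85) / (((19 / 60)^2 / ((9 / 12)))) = 8100 / 6137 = 1.32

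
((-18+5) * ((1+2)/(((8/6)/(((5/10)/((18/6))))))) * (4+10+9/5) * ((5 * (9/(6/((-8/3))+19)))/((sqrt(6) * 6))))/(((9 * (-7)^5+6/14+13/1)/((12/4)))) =64701 * sqrt(6)/567488392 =0.00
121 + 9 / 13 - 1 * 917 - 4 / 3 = -796.64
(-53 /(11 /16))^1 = -848 /11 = -77.09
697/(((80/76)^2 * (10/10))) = 251617/400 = 629.04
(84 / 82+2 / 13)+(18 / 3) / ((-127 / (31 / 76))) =2981159 / 2572258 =1.16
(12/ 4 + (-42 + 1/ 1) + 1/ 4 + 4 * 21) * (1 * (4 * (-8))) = -1480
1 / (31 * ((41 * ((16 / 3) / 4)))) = 3 / 5084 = 0.00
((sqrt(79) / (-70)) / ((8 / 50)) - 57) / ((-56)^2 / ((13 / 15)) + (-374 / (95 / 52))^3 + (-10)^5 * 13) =55729375 * sqrt(79) / 6164120992069376 + 635314875 / 110073589144096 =0.00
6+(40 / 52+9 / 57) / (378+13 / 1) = 579691 / 96577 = 6.00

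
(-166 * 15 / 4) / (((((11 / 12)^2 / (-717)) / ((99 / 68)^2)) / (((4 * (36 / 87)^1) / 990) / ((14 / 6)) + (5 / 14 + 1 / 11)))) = 118567157427 / 234668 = 505254.90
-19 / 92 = -0.21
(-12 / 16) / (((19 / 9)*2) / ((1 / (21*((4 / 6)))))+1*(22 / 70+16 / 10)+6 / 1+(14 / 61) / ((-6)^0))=-57645 / 5169212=-0.01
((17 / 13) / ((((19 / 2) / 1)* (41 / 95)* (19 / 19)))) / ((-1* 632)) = -85 / 168428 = -0.00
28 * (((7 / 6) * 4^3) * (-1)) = -6272 / 3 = -2090.67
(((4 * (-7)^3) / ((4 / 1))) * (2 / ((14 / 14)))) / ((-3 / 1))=686 / 3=228.67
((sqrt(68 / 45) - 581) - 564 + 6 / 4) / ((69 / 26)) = -29731 / 69 + 52* sqrt(85) / 1035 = -430.42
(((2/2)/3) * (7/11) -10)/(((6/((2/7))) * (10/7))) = -323/990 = -0.33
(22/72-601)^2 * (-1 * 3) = -467640625/432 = -1082501.45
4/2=2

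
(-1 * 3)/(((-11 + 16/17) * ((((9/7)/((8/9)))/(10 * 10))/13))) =1237600/4617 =268.05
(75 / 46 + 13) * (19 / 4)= 12787 / 184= 69.49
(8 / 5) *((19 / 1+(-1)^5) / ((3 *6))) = 8 / 5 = 1.60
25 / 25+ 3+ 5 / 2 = 13 / 2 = 6.50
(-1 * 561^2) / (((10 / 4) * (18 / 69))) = -2412861 / 5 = -482572.20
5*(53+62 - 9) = 530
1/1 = 1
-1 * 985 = -985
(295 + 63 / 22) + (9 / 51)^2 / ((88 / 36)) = 946949 / 3179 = 297.88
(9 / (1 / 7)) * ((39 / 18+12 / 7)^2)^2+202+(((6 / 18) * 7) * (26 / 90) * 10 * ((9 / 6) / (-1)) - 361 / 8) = 237720241 / 16464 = 14438.79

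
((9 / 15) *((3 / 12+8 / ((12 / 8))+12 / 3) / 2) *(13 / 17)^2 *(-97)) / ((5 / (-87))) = 32802393 / 11560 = 2837.58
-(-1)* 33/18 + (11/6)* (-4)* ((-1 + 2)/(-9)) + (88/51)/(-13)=2.52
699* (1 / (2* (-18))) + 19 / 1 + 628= 7531 / 12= 627.58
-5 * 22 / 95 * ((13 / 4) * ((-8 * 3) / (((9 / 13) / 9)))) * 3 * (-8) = -28178.53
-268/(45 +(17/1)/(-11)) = -1474/239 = -6.17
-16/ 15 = -1.07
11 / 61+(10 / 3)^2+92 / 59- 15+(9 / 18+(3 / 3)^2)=-42059 / 64782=-0.65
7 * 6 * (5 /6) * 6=210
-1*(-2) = 2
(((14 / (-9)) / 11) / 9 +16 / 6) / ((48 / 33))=1181 / 648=1.82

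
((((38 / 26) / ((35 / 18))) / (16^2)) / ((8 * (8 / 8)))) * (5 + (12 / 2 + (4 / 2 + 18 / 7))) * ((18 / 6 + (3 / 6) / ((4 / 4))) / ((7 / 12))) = 55917 / 1630720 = 0.03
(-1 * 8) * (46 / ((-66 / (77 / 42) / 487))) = 44804 / 9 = 4978.22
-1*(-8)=8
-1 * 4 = -4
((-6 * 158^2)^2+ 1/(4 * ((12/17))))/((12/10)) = 5384459197525/288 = 18696038880.30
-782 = -782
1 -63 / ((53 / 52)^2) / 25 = -100127 / 70225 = -1.43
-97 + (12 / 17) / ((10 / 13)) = -8167 / 85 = -96.08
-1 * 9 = -9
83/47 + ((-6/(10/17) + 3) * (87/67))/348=27382/15745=1.74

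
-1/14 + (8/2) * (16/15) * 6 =1787/70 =25.53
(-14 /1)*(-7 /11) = 98 /11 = 8.91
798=798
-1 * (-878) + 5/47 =878.11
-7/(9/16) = -112/9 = -12.44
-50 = -50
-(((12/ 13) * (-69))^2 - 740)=-560524/ 169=-3316.71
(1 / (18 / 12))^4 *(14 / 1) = 224 / 81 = 2.77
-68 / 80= -17 / 20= -0.85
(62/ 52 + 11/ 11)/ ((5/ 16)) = 456/ 65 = 7.02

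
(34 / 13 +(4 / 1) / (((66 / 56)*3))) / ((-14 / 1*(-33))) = 2411 / 297297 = 0.01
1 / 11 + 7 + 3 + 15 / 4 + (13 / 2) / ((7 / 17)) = 9125 / 308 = 29.63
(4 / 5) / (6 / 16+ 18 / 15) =32 / 63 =0.51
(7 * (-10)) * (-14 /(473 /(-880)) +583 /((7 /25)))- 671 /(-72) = -456857947 /3096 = -147563.94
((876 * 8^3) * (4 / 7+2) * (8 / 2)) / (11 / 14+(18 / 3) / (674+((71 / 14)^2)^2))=1104503462461440 / 189190553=5838047.65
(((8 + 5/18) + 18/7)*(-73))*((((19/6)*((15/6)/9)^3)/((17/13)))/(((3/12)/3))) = -3081047125/6246072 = -493.28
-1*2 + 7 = 5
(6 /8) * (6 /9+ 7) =23 /4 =5.75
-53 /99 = -0.54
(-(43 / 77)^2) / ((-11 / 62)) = 114638 / 65219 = 1.76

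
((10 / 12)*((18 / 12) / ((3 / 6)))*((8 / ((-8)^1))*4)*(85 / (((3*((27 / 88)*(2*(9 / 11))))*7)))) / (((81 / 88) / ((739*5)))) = -133770824000 / 413343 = -323631.52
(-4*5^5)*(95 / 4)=-296875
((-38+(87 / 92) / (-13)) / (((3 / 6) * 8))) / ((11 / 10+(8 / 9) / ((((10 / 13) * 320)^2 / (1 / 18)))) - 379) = 590133600000 / 23430041805469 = 0.03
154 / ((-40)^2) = 77 / 800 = 0.10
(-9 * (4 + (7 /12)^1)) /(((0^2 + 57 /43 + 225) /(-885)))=2093025 /12976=161.30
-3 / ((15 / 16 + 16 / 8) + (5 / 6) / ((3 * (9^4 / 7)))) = -1.02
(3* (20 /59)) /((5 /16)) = 192 /59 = 3.25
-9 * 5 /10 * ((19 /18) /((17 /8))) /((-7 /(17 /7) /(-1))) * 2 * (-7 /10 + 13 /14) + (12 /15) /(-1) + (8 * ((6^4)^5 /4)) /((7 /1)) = 358303527126171252 /343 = 1044616697160849.13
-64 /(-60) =16 /15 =1.07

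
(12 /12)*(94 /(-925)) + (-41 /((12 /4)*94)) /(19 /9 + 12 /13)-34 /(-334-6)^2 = -62899097 /419794600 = -0.15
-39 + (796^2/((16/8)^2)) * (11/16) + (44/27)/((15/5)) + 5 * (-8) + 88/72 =35259467/324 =108825.52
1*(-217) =-217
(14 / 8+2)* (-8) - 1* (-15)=-15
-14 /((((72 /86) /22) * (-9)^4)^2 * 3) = -0.00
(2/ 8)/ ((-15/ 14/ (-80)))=18.67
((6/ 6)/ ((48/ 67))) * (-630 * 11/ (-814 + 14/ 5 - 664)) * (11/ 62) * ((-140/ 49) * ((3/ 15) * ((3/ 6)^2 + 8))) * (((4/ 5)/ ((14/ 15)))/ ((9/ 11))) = -73571025/ 12804736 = -5.75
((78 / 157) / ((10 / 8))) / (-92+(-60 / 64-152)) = -4992 / 3076415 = -0.00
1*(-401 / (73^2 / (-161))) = 64561 / 5329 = 12.12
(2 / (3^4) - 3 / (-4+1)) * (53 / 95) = 4399 / 7695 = 0.57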